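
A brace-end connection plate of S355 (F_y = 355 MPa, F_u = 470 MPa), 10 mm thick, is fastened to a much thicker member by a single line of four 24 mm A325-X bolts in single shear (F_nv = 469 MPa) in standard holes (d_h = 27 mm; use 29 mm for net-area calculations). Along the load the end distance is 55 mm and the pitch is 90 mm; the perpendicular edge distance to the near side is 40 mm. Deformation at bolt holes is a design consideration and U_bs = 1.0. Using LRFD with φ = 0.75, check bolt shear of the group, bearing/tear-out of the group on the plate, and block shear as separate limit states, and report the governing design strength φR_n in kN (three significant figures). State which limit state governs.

563 kN (block shear governs)

Bolt shear: A_b = π·24²/4 = 452.4 mm²; R_n = 469 × 452.4 × 4 × 1 / 1000 = 848.7 kN → 0.75 × 848.7 = 637 kN.
Bearing: edge l_c = 41.5, r_n = 234.1 kN; interior l_c = 63, r_n = 270.7 kN; R_n = 234.1 + 3·270.7 = 1046 kN → 785 kN.
Block shear: A_gv = 3250, A_nv = 2235, A_nt = 255 mm²; R_n = min(0.6F_uA_nv, 0.6F_yA_gv) + U_bs·F_u·A_nt = 750.1 kN → 563 kN.
Block shear governs: 563 kN.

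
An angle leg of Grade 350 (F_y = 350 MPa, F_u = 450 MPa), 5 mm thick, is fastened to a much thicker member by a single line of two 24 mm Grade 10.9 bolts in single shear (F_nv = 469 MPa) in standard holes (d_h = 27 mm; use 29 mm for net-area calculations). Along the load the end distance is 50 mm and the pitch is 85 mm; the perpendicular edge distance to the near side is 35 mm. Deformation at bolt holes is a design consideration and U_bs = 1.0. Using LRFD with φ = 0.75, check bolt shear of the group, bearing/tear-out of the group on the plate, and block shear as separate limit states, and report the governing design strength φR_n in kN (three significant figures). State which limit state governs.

Bolt shear: A_b = π·24²/4 = 452.4 mm²; R_n = 469 × 452.4 × 2 × 1 / 1000 = 424.3 kN → 0.75 × 424.3 = 318 kN.
Bearing: edge l_c = 36.5, r_n = 98.55 kN; interior l_c = 58, r_n = 129.6 kN; R_n = 98.55 + 1·129.6 = 228.1 kN → 171 kN.
Block shear: A_gv = 675, A_nv = 457.5, A_nt = 102.5 mm²; R_n = min(0.6F_uA_nv, 0.6F_yA_gv) + U_bs·F_u·A_nt = 169.7 kN → 127 kN.
Block shear governs: 127 kN.

127 kN (block shear governs)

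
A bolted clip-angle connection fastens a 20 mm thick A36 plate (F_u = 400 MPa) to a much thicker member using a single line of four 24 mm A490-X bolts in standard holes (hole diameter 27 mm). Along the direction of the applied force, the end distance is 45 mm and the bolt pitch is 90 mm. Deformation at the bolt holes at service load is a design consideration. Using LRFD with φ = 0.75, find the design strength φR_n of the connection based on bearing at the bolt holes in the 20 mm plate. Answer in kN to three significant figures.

1260 kN

Per bolt r_n = 1.2 l_c t F_u ≤ 2.4 d t F_u; upper limit = 2.4 × 24 × 20 × 400 / 1000 = 460.8 kN.
Edge bolt: l_c = 45 − 27/2 = 31.5 mm → 1.2 × 31.5 × 20 × 400 / 1000 = 302.4 → r_n = 302.4 kN.
Interior bolts: l_c = 90 − 27 = 63 mm → 1.2 × 63 × 20 × 400 / 1000 = 604.8 → r_n = 460.8 kN.
R_n = 1 × 302.4 + 3 × 460.8 = 1685 kN.
Design strength φR_n = 0.75 × 1685 = 1260 kN.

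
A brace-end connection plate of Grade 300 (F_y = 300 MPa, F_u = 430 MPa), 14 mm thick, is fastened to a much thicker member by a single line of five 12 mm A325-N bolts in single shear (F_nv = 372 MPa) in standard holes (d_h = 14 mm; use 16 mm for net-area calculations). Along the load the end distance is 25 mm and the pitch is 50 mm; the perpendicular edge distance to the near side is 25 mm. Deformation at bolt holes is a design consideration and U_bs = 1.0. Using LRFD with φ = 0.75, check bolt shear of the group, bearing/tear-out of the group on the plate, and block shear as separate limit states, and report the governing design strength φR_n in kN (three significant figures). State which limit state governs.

Bolt shear: A_b = π·12²/4 = 113.1 mm²; R_n = 372 × 113.1 × 5 × 1 / 1000 = 210.4 kN → 0.75 × 210.4 = 158 kN.
Bearing: edge l_c = 18, r_n = 130 kN; interior l_c = 36, r_n = 173.4 kN; R_n = 130 + 4·173.4 = 823.5 kN → 618 kN.
Block shear: A_gv = 3150, A_nv = 2142, A_nt = 238 mm²; R_n = min(0.6F_uA_nv, 0.6F_yA_gv) + U_bs·F_u·A_nt = 655 kN → 491 kN.
Bolt shear governs: 158 kN.

158 kN (bolt shear governs)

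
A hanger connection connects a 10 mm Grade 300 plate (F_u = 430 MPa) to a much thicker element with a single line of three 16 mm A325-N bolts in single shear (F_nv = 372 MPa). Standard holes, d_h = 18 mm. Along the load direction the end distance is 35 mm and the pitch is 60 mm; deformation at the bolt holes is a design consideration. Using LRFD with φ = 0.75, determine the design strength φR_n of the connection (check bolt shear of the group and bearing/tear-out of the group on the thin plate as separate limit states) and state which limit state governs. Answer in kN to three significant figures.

Bolt shear: A_b = π·16²/4 = 201.1 mm²; R_n = 372 × 201.1 × 3 × 1 / 1000 = 224.4 kN → 0.75 × 224.4 = 168 kN.
Bearing (1.2 l_c t F_u ≤ 2.4 d t F_u): upper limit = 2.4·16·10·430 / 1000 = 165.1 kN.
  Edge l_c = 35 − 18/2 = 26 → r_n = 134.2 kN; interior l_c = 60 − 18 = 42 → r_n = 165.1 kN.
  R_n,bearing = 1·134.2 + 2·165.1 = 464.4 kN → 0.75 × 464.4 = 348 kN.
Bolt shear governs: 168 kN.

168 kN (bolt shear governs)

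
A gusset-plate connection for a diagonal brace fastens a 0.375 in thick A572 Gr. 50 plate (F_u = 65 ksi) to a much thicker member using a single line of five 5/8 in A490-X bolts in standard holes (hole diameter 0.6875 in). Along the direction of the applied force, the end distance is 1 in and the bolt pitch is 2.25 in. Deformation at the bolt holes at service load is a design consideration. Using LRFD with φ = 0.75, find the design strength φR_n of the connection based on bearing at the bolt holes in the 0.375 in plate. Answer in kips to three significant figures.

124 kips

Per bolt r_n = 1.2 l_c t F_u ≤ 2.4 d t F_u; upper limit = 2.4 × 0.625 × 0.375 × 65 = 36.56 kips.
Edge bolt: l_c = 1 − 0.6875/2 = 0.6562 in → 1.2 × 0.6562 × 0.375 × 65 = 19.2 → r_n = 19.2 kips.
Interior bolts: l_c = 2.25 − 0.6875 = 1.562 in → 1.2 × 1.562 × 0.375 × 65 = 45.7 → r_n = 36.56 kips.
R_n = 1 × 19.2 + 4 × 36.56 = 165.4 kips.
Design strength φR_n = 0.75 × 165.4 = 124 kips.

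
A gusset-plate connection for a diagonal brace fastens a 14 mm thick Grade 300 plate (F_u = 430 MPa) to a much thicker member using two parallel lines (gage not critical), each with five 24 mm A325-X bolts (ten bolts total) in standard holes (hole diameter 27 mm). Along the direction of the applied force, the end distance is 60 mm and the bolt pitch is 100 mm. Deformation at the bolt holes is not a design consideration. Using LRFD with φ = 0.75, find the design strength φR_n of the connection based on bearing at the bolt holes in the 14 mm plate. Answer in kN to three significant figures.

3230 kN

Per bolt r_n = 1.5 l_c t F_u ≤ 3.0 d t F_u; upper limit = 3.0 × 24 × 14 × 430 / 1000 = 433.4 kN.
Edge bolt: l_c = 60 − 27/2 = 46.5 mm → 1.5 × 46.5 × 14 × 430 / 1000 = 419.9 → r_n = 419.9 kN.
Interior bolts: l_c = 100 − 27 = 73 mm → 1.5 × 73 × 14 × 430 / 1000 = 659.2 → r_n = 433.4 kN.
R_n = 2 × 419.9 + 8 × 433.4 = 4307 kN.
Design strength φR_n = 0.75 × 4307 = 3230 kN.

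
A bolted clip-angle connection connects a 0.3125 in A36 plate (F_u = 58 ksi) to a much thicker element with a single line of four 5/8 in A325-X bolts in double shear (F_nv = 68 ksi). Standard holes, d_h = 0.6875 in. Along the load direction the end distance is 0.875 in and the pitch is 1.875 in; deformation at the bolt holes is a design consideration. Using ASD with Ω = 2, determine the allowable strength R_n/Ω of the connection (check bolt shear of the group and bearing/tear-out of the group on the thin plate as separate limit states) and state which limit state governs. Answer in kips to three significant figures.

Bolt shear: A_b = π·0.625²/4 = 0.3068 in²; R_n = 68 × 0.3068 × 4 × 2 = 166.9 kips → 166.9 / 2 = 83.4 kips.
Bearing (1.2 l_c t F_u ≤ 2.4 d t F_u): upper limit = 2.4·0.625·0.3125·58 = 27.19 kips.
  Edge l_c = 0.875 − 0.6875/2 = 0.5312 → r_n = 11.55 kips; interior l_c = 1.875 − 0.6875 = 1.188 → r_n = 25.83 kips.
  R_n,bearing = 1·11.55 + 3·25.83 = 89.04 kips → 89.04 / 2 = 44.5 kips.
Bearing governs: 44.5 kips.

44.5 kips (bearing governs)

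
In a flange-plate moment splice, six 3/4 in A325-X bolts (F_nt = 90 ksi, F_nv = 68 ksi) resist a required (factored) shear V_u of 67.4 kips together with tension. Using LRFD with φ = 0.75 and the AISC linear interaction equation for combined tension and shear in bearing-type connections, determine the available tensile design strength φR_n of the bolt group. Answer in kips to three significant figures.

143 kips

A_b = π·0.75²/4 = 0.4418 in²; f_rv = 67.4 / (6 × 0.4418) = 25.43 ksi.
F'_nt = 1.3 F_nt − (F_nt / φF_nv) f_rv = 1.3·90 − (90/(0.75·68))·25.43 = 72.13 ksi, capped at F_nt → F'_nt = 72.13 ksi.
R_n = F'_nt · A_b · n = 72.13 × 0.4418 × 6 = 191.2 kips.
Design strength φR_n = 0.75 × 191.2 = 143 kips.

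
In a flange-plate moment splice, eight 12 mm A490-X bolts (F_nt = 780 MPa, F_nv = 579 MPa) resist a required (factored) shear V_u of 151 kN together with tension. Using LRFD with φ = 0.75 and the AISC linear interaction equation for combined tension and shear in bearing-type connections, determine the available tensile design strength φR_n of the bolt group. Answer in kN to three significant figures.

485 kN

A_b = π·12²/4 = 113.1 mm²; f_rv = 151 × 1000 / (8 × 113.1) = 166.9 MPa.
F'_nt = 1.3 F_nt − (F_nt / φF_nv) f_rv = 1.3·780 − (780/(0.75·579))·166.9 = 714.2 MPa, capped at F_nt → F'_nt = 714.2 MPa.
R_n = F'_nt · A_b · n = 714.2 × 113.1 × 8 / 1000 = 646.2 kN.
Design strength φR_n = 0.75 × 646.2 = 485 kN.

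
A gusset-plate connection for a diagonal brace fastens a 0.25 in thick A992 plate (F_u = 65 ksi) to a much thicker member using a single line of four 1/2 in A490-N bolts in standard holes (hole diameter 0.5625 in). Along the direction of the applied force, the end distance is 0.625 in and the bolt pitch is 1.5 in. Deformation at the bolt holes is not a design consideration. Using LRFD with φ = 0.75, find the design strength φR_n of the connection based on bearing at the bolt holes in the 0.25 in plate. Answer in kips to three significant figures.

Per bolt r_n = 1.5 l_c t F_u ≤ 3.0 d t F_u; upper limit = 3.0 × 0.5 × 0.25 × 65 = 24.38 kips.
Edge bolt: l_c = 0.625 − 0.5625/2 = 0.3438 in → 1.5 × 0.3438 × 0.25 × 65 = 8.379 → r_n = 8.379 kips.
Interior bolts: l_c = 1.5 − 0.5625 = 0.9375 in → 1.5 × 0.9375 × 0.25 × 65 = 22.85 → r_n = 22.85 kips.
R_n = 1 × 8.379 + 3 × 22.85 = 76.93 kips.
Design strength φR_n = 0.75 × 76.93 = 57.7 kips.

57.7 kips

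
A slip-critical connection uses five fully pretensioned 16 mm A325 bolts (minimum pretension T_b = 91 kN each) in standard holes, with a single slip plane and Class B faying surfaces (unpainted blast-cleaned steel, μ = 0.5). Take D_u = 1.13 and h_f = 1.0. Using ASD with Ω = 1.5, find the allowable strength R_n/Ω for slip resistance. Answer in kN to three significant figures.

171 kN

R_n = μ · D_u · h_f · T_b · n_s · n_b = 0.5 × 1.13 × 1.0 × 91 × 1 × 5 = 257.1 kN.
Allowable strength R_n/Ω = 257.1 / 1.5 = 171 kN.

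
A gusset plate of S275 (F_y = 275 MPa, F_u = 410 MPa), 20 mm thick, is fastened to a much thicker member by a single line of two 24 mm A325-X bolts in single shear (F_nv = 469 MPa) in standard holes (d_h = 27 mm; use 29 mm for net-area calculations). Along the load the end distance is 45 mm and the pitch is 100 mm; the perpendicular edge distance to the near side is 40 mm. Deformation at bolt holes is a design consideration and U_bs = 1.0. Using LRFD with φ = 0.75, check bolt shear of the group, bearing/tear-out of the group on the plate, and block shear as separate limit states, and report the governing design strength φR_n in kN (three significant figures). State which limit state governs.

Bolt shear: A_b = π·24²/4 = 452.4 mm²; R_n = 469 × 452.4 × 2 × 1 / 1000 = 424.3 kN → 0.75 × 424.3 = 318 kN.
Bearing: edge l_c = 31.5, r_n = 310 kN; interior l_c = 73, r_n = 472.3 kN; R_n = 310 + 1·472.3 = 782.3 kN → 587 kN.
Block shear: A_gv = 2900, A_nv = 2030, A_nt = 510 mm²; R_n = min(0.6F_uA_nv, 0.6F_yA_gv) + U_bs·F_u·A_nt = 687.6 kN → 516 kN.
Bolt shear governs: 318 kN.

318 kN (bolt shear governs)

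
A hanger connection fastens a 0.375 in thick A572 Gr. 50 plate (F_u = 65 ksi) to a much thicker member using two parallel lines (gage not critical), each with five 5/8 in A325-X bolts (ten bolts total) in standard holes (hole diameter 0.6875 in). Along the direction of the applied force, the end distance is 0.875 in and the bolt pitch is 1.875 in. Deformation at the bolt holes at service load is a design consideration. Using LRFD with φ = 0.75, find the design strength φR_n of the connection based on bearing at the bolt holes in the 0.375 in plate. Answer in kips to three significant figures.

232 kips

Per bolt r_n = 1.2 l_c t F_u ≤ 2.4 d t F_u; upper limit = 2.4 × 0.625 × 0.375 × 65 = 36.56 kips.
Edge bolt: l_c = 0.875 − 0.6875/2 = 0.5312 in → 1.2 × 0.5312 × 0.375 × 65 = 15.54 → r_n = 15.54 kips.
Interior bolts: l_c = 1.875 − 0.6875 = 1.188 in → 1.2 × 1.188 × 0.375 × 65 = 34.73 → r_n = 34.73 kips.
R_n = 2 × 15.54 + 8 × 34.73 = 309 kips.
Design strength φR_n = 0.75 × 309 = 232 kips.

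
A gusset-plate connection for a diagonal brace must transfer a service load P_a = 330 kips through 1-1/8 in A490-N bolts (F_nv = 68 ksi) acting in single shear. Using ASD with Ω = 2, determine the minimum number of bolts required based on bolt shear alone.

A_b = π·1.125²/4 = 0.994 in².
Per-bolt allowable strength R_n/Ω = 68 × 0.994 × 1 / 2 = 33.8 kips.
n ≥ 330 / 33.8 = 9.764 → use 10 bolts.

10 bolts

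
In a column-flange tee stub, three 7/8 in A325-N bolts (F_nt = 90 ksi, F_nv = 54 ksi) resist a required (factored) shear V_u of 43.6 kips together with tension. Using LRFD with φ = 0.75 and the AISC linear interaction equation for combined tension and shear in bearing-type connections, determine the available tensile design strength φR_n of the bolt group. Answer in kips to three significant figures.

A_b = π·0.875²/4 = 0.6013 in²; f_rv = 43.6 / (3 × 0.6013) = 24.17 ksi.
F'_nt = 1.3 F_nt − (F_nt / φF_nv) f_rv = 1.3·90 − (90/(0.75·54))·24.17 = 63.29 ksi, capped at F_nt → F'_nt = 63.29 ksi.
R_n = F'_nt · A_b · n = 63.29 × 0.6013 × 3 = 114.2 kips.
Design strength φR_n = 0.75 × 114.2 = 85.6 kips.

85.6 kips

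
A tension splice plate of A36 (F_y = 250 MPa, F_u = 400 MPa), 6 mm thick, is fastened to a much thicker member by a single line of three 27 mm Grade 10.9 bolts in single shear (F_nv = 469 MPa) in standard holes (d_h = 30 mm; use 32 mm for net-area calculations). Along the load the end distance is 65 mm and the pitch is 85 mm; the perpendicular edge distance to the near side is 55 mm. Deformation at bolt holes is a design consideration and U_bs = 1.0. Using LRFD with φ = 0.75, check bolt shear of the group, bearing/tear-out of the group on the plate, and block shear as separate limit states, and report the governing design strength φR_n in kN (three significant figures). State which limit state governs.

Bolt shear: A_b = π·27²/4 = 572.6 mm²; R_n = 469 × 572.6 × 3 × 1 / 1000 = 805.6 kN → 0.75 × 805.6 = 604 kN.
Bearing: edge l_c = 50, r_n = 144 kN; interior l_c = 55, r_n = 155.5 kN; R_n = 144 + 2·155.5 = 455 kN → 341 kN.
Block shear: A_gv = 1410, A_nv = 930, A_nt = 234 mm²; R_n = min(0.6F_uA_nv, 0.6F_yA_gv) + U_bs·F_u·A_nt = 305.1 kN → 229 kN.
Block shear governs: 229 kN.

229 kN (block shear governs)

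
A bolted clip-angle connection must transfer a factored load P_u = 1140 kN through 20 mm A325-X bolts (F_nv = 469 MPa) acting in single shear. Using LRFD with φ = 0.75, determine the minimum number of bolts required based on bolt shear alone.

A_b = π·20²/4 = 314.2 mm².
Per-bolt design strength φR_n = 0.75 × 469 × 314.2 × 1 / 1000 = 110.5 kN.
n ≥ 1140 / 110.5 = 10.32 → use 11 bolts.

11 bolts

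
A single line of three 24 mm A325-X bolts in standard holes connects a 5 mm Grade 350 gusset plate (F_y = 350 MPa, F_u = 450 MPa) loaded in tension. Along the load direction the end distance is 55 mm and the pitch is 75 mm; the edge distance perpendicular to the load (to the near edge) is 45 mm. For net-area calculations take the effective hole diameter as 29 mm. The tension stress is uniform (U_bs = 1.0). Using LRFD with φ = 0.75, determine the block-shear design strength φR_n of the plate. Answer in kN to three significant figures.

Shear plane L_v = 55 + 2·75 = 205 mm; A_gv = 205 × 5 = 1025 mm².
A_nv = (205 − 2.5·29) × 5 = 662.5 mm².
A_nt = (45 − 0.5·29) × 5 = 152.5 mm².
0.6 F_u A_nv = 178.9 kN; 0.6 F_y A_gv = 215.2 kN → shear rupture governs the shear term.
R_n = 178.9 + 1.0 × 450 × 152.5 / 1000 = 247.5 kN.
Design strength φR_n = 0.75 × 247.5 = 186 kN.

186 kN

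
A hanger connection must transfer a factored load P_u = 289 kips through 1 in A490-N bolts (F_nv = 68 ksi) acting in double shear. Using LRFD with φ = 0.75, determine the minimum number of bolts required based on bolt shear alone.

4 bolts

A_b = π·1²/4 = 0.7854 in².
Per-bolt design strength φR_n = 0.75 × 68 × 0.7854 × 2 = 80.11 kips.
n ≥ 289 / 80.11 = 3.608 → use 4 bolts.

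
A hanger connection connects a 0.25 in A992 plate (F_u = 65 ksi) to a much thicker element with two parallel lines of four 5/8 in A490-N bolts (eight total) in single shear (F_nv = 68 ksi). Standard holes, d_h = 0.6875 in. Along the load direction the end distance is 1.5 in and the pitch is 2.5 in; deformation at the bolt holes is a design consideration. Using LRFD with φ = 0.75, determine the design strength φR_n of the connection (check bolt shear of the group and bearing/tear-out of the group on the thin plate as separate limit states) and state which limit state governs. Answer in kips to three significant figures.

125 kips (bolt shear governs)

Bolt shear: A_b = π·0.625²/4 = 0.3068 in²; R_n = 68 × 0.3068 × 8 × 1 = 166.9 kips → 0.75 × 166.9 = 125 kips.
Bearing (1.2 l_c t F_u ≤ 2.4 d t F_u): upper limit = 2.4·0.625·0.25·65 = 24.38 kips.
  Edge l_c = 1.5 − 0.6875/2 = 1.156 → r_n = 22.55 kips; interior l_c = 2.5 − 0.6875 = 1.812 → r_n = 24.38 kips.
  R_n,bearing = 2·22.55 + 6·24.38 = 191.3 kips → 0.75 × 191.3 = 144 kips.
Bolt shear governs: 125 kips.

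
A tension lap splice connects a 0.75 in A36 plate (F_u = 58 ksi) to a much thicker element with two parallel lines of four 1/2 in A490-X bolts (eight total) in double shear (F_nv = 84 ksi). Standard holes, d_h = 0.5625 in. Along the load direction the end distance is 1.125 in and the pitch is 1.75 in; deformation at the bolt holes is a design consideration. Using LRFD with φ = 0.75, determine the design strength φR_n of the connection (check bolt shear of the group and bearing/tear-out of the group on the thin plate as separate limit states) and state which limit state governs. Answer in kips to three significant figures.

Bolt shear: A_b = π·0.5²/4 = 0.1963 in²; R_n = 84 × 0.1963 × 8 × 2 = 263.9 kips → 0.75 × 263.9 = 198 kips.
Bearing (1.2 l_c t F_u ≤ 2.4 d t F_u): upper limit = 2.4·0.5·0.75·58 = 52.2 kips.
  Edge l_c = 1.125 − 0.5625/2 = 0.8438 → r_n = 44.04 kips; interior l_c = 1.75 − 0.5625 = 1.188 → r_n = 52.2 kips.
  R_n,bearing = 2·44.04 + 6·52.2 = 401.3 kips → 0.75 × 401.3 = 301 kips.
Bolt shear governs: 198 kips.

198 kips (bolt shear governs)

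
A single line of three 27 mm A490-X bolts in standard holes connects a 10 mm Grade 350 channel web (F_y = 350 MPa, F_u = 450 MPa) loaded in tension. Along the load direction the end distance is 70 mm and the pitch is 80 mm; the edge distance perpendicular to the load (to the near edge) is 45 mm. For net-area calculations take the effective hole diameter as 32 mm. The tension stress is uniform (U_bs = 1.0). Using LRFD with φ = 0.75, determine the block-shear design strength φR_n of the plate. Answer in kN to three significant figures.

402 kN

Shear plane L_v = 70 + 2·80 = 230 mm; A_gv = 230 × 10 = 2300 mm².
A_nv = (230 − 2.5·32) × 10 = 1500 mm².
A_nt = (45 − 0.5·32) × 10 = 290 mm².
0.6 F_u A_nv = 405 kN; 0.6 F_y A_gv = 483 kN → shear rupture governs the shear term.
R_n = 405 + 1.0 × 450 × 290 / 1000 = 535.5 kN.
Design strength φR_n = 0.75 × 535.5 = 402 kN.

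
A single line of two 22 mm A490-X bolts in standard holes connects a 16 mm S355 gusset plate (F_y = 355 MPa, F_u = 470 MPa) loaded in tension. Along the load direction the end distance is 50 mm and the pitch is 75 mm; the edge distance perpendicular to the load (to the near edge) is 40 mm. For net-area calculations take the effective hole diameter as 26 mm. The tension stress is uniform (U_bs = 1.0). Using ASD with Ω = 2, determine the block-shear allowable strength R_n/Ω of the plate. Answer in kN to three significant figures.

296 kN

Shear plane L_v = 50 + 1·75 = 125 mm; A_gv = 125 × 16 = 2000 mm².
A_nv = (125 − 1.5·26) × 16 = 1376 mm².
A_nt = (40 − 0.5·26) × 16 = 432 mm².
0.6 F_u A_nv = 388 kN; 0.6 F_y A_gv = 426 kN → shear rupture governs the shear term.
R_n = 388 + 1.0 × 470 × 432 / 1000 = 591.1 kN.
Allowable strength R_n/Ω = 591.1 / 2 = 296 kN.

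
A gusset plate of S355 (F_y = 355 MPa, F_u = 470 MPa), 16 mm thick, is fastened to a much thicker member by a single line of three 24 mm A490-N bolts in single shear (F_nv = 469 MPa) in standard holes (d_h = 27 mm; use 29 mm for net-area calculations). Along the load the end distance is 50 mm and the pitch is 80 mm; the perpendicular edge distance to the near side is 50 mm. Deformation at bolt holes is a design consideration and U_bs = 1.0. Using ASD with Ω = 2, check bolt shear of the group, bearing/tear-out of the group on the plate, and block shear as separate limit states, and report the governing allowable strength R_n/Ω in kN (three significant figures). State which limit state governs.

318 kN (bolt shear governs)

Bolt shear: A_b = π·24²/4 = 452.4 mm²; R_n = 469 × 452.4 × 3 × 1 / 1000 = 636.5 kN → 636.5 / 2 = 318 kN.
Bearing: edge l_c = 36.5, r_n = 329.4 kN; interior l_c = 53, r_n = 433.2 kN; R_n = 329.4 + 2·433.2 = 1196 kN → 598 kN.
Block shear: A_gv = 3360, A_nv = 2200, A_nt = 568 mm²; R_n = min(0.6F_uA_nv, 0.6F_yA_gv) + U_bs·F_u·A_nt = 887.4 kN → 444 kN.
Bolt shear governs: 318 kN.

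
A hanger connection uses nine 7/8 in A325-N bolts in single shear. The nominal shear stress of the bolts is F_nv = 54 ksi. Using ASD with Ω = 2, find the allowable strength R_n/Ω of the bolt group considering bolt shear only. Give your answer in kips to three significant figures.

A_b = π × 0.875² / 4 = 0.6013 in².
R_n = F_nv · A_b · n · n_s = 54 × 0.6013 × 9 × 1 = 292.2 kips.
Allowable strength R_n/Ω = 292.2 / 2 = 146 kips.

146 kips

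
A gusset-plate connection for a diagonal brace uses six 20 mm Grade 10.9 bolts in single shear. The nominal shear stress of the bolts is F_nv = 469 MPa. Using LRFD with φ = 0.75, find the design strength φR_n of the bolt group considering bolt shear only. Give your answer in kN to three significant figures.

A_b = π × 20² / 4 = 314.2 mm².
R_n = F_nv · A_b · n · n_s = 469 × 314.2 × 6 × 1 / 1000 = 884 kN.
Design strength φR_n = 0.75 × 884 = 663 kN.

663 kN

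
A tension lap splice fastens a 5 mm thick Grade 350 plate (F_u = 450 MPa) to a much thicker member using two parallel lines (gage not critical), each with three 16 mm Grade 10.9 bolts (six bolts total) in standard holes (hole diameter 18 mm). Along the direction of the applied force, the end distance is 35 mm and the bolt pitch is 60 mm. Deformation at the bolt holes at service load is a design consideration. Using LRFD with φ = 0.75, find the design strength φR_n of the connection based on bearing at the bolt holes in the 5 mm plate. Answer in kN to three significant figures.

Per bolt r_n = 1.2 l_c t F_u ≤ 2.4 d t F_u; upper limit = 2.4 × 16 × 5 × 450 / 1000 = 86.4 kN.
Edge bolt: l_c = 35 − 18/2 = 26 mm → 1.2 × 26 × 5 × 450 / 1000 = 70.2 → r_n = 70.2 kN.
Interior bolts: l_c = 60 − 18 = 42 mm → 1.2 × 42 × 5 × 450 / 1000 = 113.4 → r_n = 86.4 kN.
R_n = 2 × 70.2 + 4 × 86.4 = 486 kN.
Design strength φR_n = 0.75 × 486 = 364 kN.

364 kN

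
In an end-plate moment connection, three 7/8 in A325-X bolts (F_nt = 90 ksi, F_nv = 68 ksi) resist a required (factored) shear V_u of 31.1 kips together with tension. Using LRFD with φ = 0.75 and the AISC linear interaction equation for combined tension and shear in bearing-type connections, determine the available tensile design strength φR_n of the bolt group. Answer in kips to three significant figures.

117 kips

A_b = π·0.875²/4 = 0.6013 in²; f_rv = 31.1 / (3 × 0.6013) = 17.24 ksi.
F'_nt = 1.3 F_nt − (F_nt / φF_nv) f_rv = 1.3·90 − (90/(0.75·68))·17.24 = 86.58 ksi, capped at F_nt → F'_nt = 86.58 ksi.
R_n = F'_nt · A_b · n = 86.58 × 0.6013 × 3 = 156.2 kips.
Design strength φR_n = 0.75 × 156.2 = 117 kips.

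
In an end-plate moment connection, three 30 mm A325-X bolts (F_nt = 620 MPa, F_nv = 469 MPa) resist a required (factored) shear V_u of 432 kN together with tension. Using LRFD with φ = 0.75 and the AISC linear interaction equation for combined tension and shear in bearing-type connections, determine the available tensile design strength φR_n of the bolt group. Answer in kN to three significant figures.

711 kN

A_b = π·30²/4 = 706.9 mm²; f_rv = 432 × 1000 / (3 × 706.9) = 203.7 MPa.
F'_nt = 1.3 F_nt − (F_nt / φF_nv) f_rv = 1.3·620 − (620/(0.75·469))·203.7 = 446.9 MPa, capped at F_nt → F'_nt = 446.9 MPa.
R_n = F'_nt · A_b · n = 446.9 × 706.9 × 3 / 1000 = 947.7 kN.
Design strength φR_n = 0.75 × 947.7 = 711 kN.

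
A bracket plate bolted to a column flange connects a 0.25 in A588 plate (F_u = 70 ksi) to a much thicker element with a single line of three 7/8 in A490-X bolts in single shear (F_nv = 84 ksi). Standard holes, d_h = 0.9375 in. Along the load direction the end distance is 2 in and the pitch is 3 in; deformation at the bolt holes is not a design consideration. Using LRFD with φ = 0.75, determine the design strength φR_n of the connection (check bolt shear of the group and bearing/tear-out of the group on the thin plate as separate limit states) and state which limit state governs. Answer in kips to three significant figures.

99.1 kips (bearing governs)

Bolt shear: A_b = π·0.875²/4 = 0.6013 in²; R_n = 84 × 0.6013 × 3 × 1 = 151.5 kips → 0.75 × 151.5 = 114 kips.
Bearing (1.5 l_c t F_u ≤ 3.0 d t F_u): upper limit = 3.0·0.875·0.25·70 = 45.94 kips.
  Edge l_c = 2 − 0.9375/2 = 1.531 → r_n = 40.2 kips; interior l_c = 3 − 0.9375 = 2.062 → r_n = 45.94 kips.
  R_n,bearing = 1·40.2 + 2·45.94 = 132.1 kips → 0.75 × 132.1 = 99.1 kips.
Bearing governs: 99.1 kips.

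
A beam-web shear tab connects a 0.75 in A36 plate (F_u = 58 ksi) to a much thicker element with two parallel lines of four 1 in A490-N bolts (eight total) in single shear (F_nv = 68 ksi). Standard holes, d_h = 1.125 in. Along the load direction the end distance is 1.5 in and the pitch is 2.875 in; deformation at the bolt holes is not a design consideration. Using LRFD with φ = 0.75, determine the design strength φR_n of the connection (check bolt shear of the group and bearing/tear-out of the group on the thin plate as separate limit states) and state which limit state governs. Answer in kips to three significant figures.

Bolt shear: A_b = π·1²/4 = 0.7854 in²; R_n = 68 × 0.7854 × 8 × 1 = 427.3 kips → 0.75 × 427.3 = 320 kips.
Bearing (1.5 l_c t F_u ≤ 3.0 d t F_u): upper limit = 3.0·1·0.75·58 = 130.5 kips.
  Edge l_c = 1.5 − 1.125/2 = 0.9375 → r_n = 61.17 kips; interior l_c = 2.875 − 1.125 = 1.75 → r_n = 114.2 kips.
  R_n,bearing = 2·61.17 + 6·114.2 = 807.5 kips → 0.75 × 807.5 = 606 kips.
Bolt shear governs: 320 kips.

320 kips (bolt shear governs)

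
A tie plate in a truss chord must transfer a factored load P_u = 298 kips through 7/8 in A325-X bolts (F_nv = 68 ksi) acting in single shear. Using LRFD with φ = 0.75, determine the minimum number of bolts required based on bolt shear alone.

10 bolts

A_b = π·0.875²/4 = 0.6013 in².
Per-bolt design strength φR_n = 0.75 × 68 × 0.6013 × 1 = 30.67 kips.
n ≥ 298 / 30.67 = 9.717 → use 10 bolts.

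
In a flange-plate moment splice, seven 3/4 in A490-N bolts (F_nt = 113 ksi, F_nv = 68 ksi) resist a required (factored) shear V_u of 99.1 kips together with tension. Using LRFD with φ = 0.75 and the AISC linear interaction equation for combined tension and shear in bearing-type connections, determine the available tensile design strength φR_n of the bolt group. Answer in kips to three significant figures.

176 kips

A_b = π·0.75²/4 = 0.4418 in²; f_rv = 99.1 / (7 × 0.4418) = 32.05 ksi.
F'_nt = 1.3 F_nt − (F_nt / φF_nv) f_rv = 1.3·113 − (113/(0.75·68))·32.05 = 75.9 ksi, capped at F_nt → F'_nt = 75.9 ksi.
R_n = F'_nt · A_b · n = 75.9 × 0.4418 × 7 = 234.7 kips.
Design strength φR_n = 0.75 × 234.7 = 176 kips.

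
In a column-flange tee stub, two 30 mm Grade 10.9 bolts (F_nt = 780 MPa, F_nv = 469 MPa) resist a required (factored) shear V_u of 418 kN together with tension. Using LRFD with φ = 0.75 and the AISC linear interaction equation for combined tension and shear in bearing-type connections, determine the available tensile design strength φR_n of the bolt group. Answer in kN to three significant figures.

A_b = π·30²/4 = 706.9 mm²; f_rv = 418 × 1000 / (2 × 706.9) = 295.7 MPa.
F'_nt = 1.3 F_nt − (F_nt / φF_nv) f_rv = 1.3·780 − (780/(0.75·469))·295.7 = 358.3 MPa, capped at F_nt → F'_nt = 358.3 MPa.
R_n = F'_nt · A_b · n = 358.3 × 706.9 × 2 / 1000 = 506.6 kN.
Design strength φR_n = 0.75 × 506.6 = 380 kN.

380 kN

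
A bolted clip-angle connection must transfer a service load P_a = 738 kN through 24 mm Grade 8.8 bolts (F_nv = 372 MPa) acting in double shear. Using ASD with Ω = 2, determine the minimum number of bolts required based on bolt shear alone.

5 bolts

A_b = π·24²/4 = 452.4 mm².
Per-bolt allowable strength R_n/Ω = 372 × 452.4 × 2 / 1000 / 2 = 168.3 kN.
n ≥ 738 / 168.3 = 4.385 → use 5 bolts.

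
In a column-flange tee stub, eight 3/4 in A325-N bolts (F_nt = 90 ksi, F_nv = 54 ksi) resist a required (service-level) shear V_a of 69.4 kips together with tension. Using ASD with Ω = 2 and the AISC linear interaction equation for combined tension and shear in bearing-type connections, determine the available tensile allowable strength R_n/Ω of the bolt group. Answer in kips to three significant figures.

91.1 kips

A_b = π·0.75²/4 = 0.4418 in²; f_rv = 69.4 / (8 × 0.4418) = 19.64 ksi.
F'_nt = 1.3 F_nt − (Ω F_nt / F_nv) f_rv = 1.3·90 − (2·90/54)·19.64 = 51.55 ksi, capped at F_nt → F'_nt = 51.55 ksi.
R_n = F'_nt · A_b · n = 51.55 × 0.4418 × 8 = 182.2 kips.
Allowable strength R_n/Ω = 182.2 / 2 = 91.1 kips.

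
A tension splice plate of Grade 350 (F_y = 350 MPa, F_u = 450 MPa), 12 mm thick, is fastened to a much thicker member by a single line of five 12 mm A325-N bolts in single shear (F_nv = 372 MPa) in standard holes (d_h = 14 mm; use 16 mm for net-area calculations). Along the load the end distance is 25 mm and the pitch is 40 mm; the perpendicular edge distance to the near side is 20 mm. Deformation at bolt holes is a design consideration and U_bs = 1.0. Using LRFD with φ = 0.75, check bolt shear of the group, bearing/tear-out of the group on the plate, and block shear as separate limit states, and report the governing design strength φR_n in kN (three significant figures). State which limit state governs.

Bolt shear: A_b = π·12²/4 = 113.1 mm²; R_n = 372 × 113.1 × 5 × 1 / 1000 = 210.4 kN → 0.75 × 210.4 = 158 kN.
Bearing: edge l_c = 18, r_n = 116.6 kN; interior l_c = 26, r_n = 155.5 kN; R_n = 116.6 + 4·155.5 = 738.7 kN → 554 kN.
Block shear: A_gv = 2220, A_nv = 1356, A_nt = 144 mm²; R_n = min(0.6F_uA_nv, 0.6F_yA_gv) + U_bs·F_u·A_nt = 430.9 kN → 323 kN.
Bolt shear governs: 158 kN.

158 kN (bolt shear governs)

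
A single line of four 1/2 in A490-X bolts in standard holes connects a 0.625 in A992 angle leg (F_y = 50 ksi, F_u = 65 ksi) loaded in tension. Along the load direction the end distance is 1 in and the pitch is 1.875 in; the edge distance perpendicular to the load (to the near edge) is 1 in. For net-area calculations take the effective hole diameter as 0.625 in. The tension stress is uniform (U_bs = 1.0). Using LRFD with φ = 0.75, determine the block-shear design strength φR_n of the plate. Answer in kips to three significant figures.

Shear plane L_v = 1 + 3·1.875 = 6.625 in; A_gv = 6.625 × 0.625 = 4.141 in².
A_nv = (6.625 − 3.5·0.625) × 0.625 = 2.773 in².
A_nt = (1 − 0.5·0.625) × 0.625 = 0.4297 in².
0.6 F_u A_nv = 108.2 kips; 0.6 F_y A_gv = 124.2 kips → shear rupture governs the shear term.
R_n = 108.2 + 1.0 × 65 × 0.4297 = 136.1 kips.
Design strength φR_n = 0.75 × 136.1 = 102 kips.

102 kips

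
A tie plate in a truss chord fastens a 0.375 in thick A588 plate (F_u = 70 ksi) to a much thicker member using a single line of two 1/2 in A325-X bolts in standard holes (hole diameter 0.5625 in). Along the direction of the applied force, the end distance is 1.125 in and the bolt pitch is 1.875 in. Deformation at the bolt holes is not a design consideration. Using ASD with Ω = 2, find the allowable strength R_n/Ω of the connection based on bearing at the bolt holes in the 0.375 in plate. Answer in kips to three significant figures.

Per bolt r_n = 1.5 l_c t F_u ≤ 3.0 d t F_u; upper limit = 3.0 × 0.5 × 0.375 × 70 = 39.38 kips.
Edge bolt: l_c = 1.125 − 0.5625/2 = 0.8438 in → 1.5 × 0.8438 × 0.375 × 70 = 33.22 → r_n = 33.22 kips.
Interior bolts: l_c = 1.875 − 0.5625 = 1.312 in → 1.5 × 1.312 × 0.375 × 70 = 51.68 → r_n = 39.38 kips.
R_n = 1 × 33.22 + 1 × 39.38 = 72.6 kips.
Allowable strength R_n/Ω = 72.6 / 2 = 36.3 kips.

36.3 kips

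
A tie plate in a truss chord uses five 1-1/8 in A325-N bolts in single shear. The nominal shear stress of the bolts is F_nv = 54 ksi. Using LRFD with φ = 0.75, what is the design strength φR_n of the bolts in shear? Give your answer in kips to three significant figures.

A_b = π × 1.125² / 4 = 0.994 in².
R_n = F_nv · A_b · n · n_s = 54 × 0.994 × 5 × 1 = 268.4 kips.
Design strength φR_n = 0.75 × 268.4 = 201 kips.

201 kips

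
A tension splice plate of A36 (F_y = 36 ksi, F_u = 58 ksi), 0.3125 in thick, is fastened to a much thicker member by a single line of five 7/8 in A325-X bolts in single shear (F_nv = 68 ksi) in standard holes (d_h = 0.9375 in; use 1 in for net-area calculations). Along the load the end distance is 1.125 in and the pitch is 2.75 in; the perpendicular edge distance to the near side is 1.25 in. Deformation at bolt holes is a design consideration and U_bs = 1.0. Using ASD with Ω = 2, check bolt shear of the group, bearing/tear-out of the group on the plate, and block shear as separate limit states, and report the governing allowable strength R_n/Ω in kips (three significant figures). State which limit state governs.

47.7 kips (block shear governs)

Bolt shear: A_b = π·0.875²/4 = 0.6013 in²; R_n = 68 × 0.6013 × 5 × 1 = 204.4 kips → 204.4 / 2 = 102 kips.
Bearing: edge l_c = 0.6562, r_n = 14.27 kips; interior l_c = 1.812, r_n = 38.06 kips; R_n = 14.27 + 4·38.06 = 166.5 kips → 83.3 kips.
Block shear: A_gv = 3.789, A_nv = 2.383, A_nt = 0.2344 in²; R_n = min(0.6F_uA_nv, 0.6F_yA_gv) + U_bs·F_u·A_nt = 95.44 kips → 47.7 kips.
Block shear governs: 47.7 kips.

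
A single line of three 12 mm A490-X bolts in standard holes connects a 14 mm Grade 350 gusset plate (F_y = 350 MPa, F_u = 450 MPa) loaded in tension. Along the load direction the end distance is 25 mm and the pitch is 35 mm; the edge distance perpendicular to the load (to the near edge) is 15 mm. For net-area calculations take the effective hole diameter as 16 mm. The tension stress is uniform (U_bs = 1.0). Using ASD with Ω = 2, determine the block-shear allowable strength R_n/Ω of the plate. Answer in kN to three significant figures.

Shear plane L_v = 25 + 2·35 = 95 mm; A_gv = 95 × 14 = 1330 mm².
A_nv = (95 − 2.5·16) × 14 = 770 mm².
A_nt = (15 − 0.5·16) × 14 = 98 mm².
0.6 F_u A_nv = 207.9 kN; 0.6 F_y A_gv = 279.3 kN → shear rupture governs the shear term.
R_n = 207.9 + 1.0 × 450 × 98 / 1000 = 252 kN.
Allowable strength R_n/Ω = 252 / 2 = 126 kN.

126 kN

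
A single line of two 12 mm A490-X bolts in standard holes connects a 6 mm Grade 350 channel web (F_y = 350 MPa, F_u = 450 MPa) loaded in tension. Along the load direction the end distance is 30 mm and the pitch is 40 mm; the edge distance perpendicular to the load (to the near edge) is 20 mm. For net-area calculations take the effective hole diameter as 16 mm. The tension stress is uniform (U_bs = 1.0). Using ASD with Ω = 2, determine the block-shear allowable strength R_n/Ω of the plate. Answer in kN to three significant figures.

53.5 kN

Shear plane L_v = 30 + 1·40 = 70 mm; A_gv = 70 × 6 = 420 mm².
A_nv = (70 − 1.5·16) × 6 = 276 mm².
A_nt = (20 − 0.5·16) × 6 = 72 mm².
0.6 F_u A_nv = 74.52 kN; 0.6 F_y A_gv = 88.2 kN → shear rupture governs the shear term.
R_n = 74.52 + 1.0 × 450 × 72 / 1000 = 106.9 kN.
Allowable strength R_n/Ω = 106.9 / 2 = 53.5 kN.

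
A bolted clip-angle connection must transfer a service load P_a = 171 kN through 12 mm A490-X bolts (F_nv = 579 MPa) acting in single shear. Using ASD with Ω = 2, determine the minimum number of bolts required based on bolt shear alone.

A_b = π·12²/4 = 113.1 mm².
Per-bolt allowable strength R_n/Ω = 579 × 113.1 × 1 / 1000 / 2 = 32.74 kN.
n ≥ 171 / 32.74 = 5.223 → use 6 bolts.

6 bolts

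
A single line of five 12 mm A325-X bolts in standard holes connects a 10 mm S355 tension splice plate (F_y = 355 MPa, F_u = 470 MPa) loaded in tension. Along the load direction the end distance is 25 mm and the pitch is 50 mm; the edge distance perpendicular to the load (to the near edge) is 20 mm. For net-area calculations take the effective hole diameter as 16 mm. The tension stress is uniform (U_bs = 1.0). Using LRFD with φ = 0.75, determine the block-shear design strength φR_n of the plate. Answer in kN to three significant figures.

Shear plane L_v = 25 + 4·50 = 225 mm; A_gv = 225 × 10 = 2250 mm².
A_nv = (225 − 4.5·16) × 10 = 1530 mm².
A_nt = (20 − 0.5·16) × 10 = 120 mm².
0.6 F_u A_nv = 431.5 kN; 0.6 F_y A_gv = 479.2 kN → shear rupture governs the shear term.
R_n = 431.5 + 1.0 × 470 × 120 / 1000 = 487.9 kN.
Design strength φR_n = 0.75 × 487.9 = 366 kN.

366 kN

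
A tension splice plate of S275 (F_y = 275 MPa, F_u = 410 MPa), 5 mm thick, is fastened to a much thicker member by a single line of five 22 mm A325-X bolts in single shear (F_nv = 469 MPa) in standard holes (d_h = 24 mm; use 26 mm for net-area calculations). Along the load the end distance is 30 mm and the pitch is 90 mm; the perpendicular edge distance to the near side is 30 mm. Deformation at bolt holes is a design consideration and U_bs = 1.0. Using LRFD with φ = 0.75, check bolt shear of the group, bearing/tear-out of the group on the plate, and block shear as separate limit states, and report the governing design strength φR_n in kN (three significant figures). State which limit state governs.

Bolt shear: A_b = π·22²/4 = 380.1 mm²; R_n = 469 × 380.1 × 5 × 1 / 1000 = 891.4 kN → 0.75 × 891.4 = 669 kN.
Bearing: edge l_c = 18, r_n = 44.28 kN; interior l_c = 66, r_n = 108.2 kN; R_n = 44.28 + 4·108.2 = 477.2 kN → 358 kN.
Block shear: A_gv = 1950, A_nv = 1365, A_nt = 85 mm²; R_n = min(0.6F_uA_nv, 0.6F_yA_gv) + U_bs·F_u·A_nt = 356.6 kN → 267 kN.
Block shear governs: 267 kN.

267 kN (block shear governs)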